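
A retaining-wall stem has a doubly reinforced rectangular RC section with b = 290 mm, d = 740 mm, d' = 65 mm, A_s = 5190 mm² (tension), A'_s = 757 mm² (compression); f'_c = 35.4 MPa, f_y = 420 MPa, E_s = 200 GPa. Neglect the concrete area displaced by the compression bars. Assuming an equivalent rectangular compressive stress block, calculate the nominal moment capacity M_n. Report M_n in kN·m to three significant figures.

M_n ≈ 1390 kN·m

Assume both tension and compression steel yield.
Net tension couple steel: A_s − A'_s = 4433 mm².
a = (A_s − A'_s) f_y / (0.85 f'_c b) = 1861860/(0.85 × 35.4 × 290) = 213.37 mm.
c = a/β₁ = 213.37/0.797 = 267.72 mm; ε'_s = 0.003(c − d')/c = 0.0023 ≥ f_y/E_s = 0.0021, so compression steel does yield.
M_n = (A_s − A'_s) f_y (d − a/2) + A'_s f_y (d − d') = [1861860 × (740 − 106.685) + 317940 × (740 − 65)] × 10⁻⁶ = 1179.14 + 214.61 = 1393.75 kN·m.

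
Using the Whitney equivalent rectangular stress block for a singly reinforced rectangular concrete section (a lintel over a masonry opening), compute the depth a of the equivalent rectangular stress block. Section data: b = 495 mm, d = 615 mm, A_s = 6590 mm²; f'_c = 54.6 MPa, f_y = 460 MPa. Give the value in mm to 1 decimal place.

a ≈ 132.0 mm

T = A_s f_y = 6590 × 460 = 3031400 N = 3031.4 kN.
Setting C = 0.85 f'_c a b equal to T: a = 3031400/(0.85 × 54.6 × 495) = 132.0 mm.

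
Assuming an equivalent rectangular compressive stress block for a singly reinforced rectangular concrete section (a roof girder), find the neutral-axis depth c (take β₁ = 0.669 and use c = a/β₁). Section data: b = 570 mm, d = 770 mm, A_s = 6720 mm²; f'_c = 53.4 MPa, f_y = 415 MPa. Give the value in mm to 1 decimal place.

T = A_s f_y = 6720 × 415 = 2788800 N = 2788.8 kN.
Setting C = 0.85 f'_c a b equal to T: a = 2788800/(0.85 × 53.4 × 570) = 107.791 mm.
With β₁ = 0.669, c = a/β₁ = 107.791/0.669 = 161.1 mm.

c ≈ 161.1 mm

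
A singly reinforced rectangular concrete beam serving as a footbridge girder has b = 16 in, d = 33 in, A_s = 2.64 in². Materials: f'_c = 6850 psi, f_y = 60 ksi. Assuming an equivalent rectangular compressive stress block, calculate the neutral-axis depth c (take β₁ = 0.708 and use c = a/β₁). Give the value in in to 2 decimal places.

c ≈ 2.40 in

T = A_s f_y = 2.64 × 60 = 158.4 kips.
a = T/(0.85 f'_c b) = 158.4/(0.85 × 6.85 × 16) = 1.7003 in.
With β₁ = 0.708, c = a/β₁ = 1.7003/0.708 = 2.40 in.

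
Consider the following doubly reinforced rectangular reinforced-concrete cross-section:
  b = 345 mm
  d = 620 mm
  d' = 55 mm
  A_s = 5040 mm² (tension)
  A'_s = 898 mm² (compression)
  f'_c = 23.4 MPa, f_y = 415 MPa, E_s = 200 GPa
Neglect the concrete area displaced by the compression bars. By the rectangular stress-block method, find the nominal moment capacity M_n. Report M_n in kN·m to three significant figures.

Assume both tension and compression steel yield.
Net tension couple steel: A_s − A'_s = 4142 mm².
a = (A_s − A'_s) f_y / (0.85 f'_c b) = 1718930/(0.85 × 23.4 × 345) = 250.50 mm.
c = a/β₁ = 250.50/0.85 = 294.71 mm; ε'_s = 0.003(c − d')/c = 0.0024 ≥ f_y/E_s = 0.0021, so compression steel does yield.
M_n = (A_s − A'_s) f_y (d − a/2) + A'_s f_y (d − d') = [1718930 × (620 − 125.25) + 372670 × (620 − 55)] × 10⁻⁶ = 850.44 + 210.56 = 1061.00 kN·m.

M_n ≈ 1060 kN·m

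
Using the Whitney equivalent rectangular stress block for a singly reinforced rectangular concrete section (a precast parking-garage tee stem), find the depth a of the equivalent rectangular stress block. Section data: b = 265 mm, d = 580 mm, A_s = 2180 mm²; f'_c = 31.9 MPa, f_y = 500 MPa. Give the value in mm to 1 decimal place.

a ≈ 151.7 mm

T = A_s f_y = 2180 × 500 = 1090000 N = 1090 kN.
Setting C = 0.85 f'_c a b equal to T: a = 1090000/(0.85 × 31.9 × 265) = 151.7 mm.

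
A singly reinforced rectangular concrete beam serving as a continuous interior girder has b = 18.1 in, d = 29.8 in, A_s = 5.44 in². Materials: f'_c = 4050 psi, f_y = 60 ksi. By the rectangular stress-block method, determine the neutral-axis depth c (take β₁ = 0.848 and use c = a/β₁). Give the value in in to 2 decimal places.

T = A_s f_y = 5.44 × 60 = 326.4 kips.
a = T/(0.85 f'_c b) = 326.4/(0.85 × 4.05 × 18.1) = 5.2384 in.
With β₁ = 0.848, c = a/β₁ = 5.2384/0.848 = 6.18 in.

c ≈ 6.18 in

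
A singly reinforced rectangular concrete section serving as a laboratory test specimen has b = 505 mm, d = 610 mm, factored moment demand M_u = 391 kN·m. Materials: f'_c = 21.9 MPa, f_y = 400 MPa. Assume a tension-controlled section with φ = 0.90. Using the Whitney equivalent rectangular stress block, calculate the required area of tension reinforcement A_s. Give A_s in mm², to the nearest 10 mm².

M_n = M_u/φ = 391/0.90 = 434.444 kN·m.
With M_n = 0.85 f'_c a b (d − a/2), solve the quadratic for a:
a = d − √(d² − 2M_n/(0.85 f'_c b)) = 610 − √(610² − 2 × 434.444×10⁶/(0.85 × 21.9 × 505)) = 81.16 mm.
A_s = 0.85 f'_c a b / f_y = 0.85 × 21.9 × 81.16 × 505 / 400 = 1907.4 mm².

A_s ≈ 1910 mm²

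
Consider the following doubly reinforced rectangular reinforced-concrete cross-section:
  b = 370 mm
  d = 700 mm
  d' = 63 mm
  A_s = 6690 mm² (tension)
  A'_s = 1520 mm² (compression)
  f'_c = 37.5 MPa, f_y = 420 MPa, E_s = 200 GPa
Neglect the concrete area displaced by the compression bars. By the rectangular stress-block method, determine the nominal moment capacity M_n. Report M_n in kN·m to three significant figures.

M_n ≈ 1730 kN·m

Assume both tension and compression steel yield.
Net tension couple steel: A_s − A'_s = 5170 mm².
a = (A_s − A'_s) f_y / (0.85 f'_c b) = 2171400/(0.85 × 37.5 × 370) = 184.11 mm.
c = a/β₁ = 184.11/0.782 = 235.43 mm; ε'_s = 0.003(c − d')/c = 0.0022 ≥ f_y/E_s = 0.0021, so compression steel does yield.
M_n = (A_s − A'_s) f_y (d − a/2) + A'_s f_y (d − d') = [2171400 × (700 − 92.055) + 638400 × (700 − 63)] × 10⁻⁶ = 1320.09 + 406.66 = 1726.75 kN·m.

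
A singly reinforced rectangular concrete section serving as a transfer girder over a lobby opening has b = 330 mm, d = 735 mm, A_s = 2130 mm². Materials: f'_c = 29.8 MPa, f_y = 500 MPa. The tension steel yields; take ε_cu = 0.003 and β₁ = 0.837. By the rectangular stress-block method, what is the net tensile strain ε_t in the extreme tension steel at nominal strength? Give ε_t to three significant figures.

a = A_s f_y/(0.85 f'_c b) = 127.41 mm.
β₁ = 0.837, so c = a/β₁ = 127.41/0.837 = 152.22 mm.
From the linear strain diagram with ε_cu = 0.003: ε_t = 0.003 (d − c)/c = 0.003 × (735 − 152.22)/152.22 = 0.0115.
Since ε_t ≥ 0.005, the section is tension-controlled.

ε_t ≈ 0.0115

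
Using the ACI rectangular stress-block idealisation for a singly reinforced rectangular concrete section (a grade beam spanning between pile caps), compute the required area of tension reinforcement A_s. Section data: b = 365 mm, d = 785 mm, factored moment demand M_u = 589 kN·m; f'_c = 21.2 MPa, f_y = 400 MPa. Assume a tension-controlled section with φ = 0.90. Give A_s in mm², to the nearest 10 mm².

A_s ≈ 2290 mm²

M_n = M_u/φ = 589/0.90 = 654.444 kN·m.
With M_n = 0.85 f'_c a b (d − a/2), solve the quadratic for a:
a = d − √(d² − 2M_n/(0.85 f'_c b)) = 785 − √(785² − 2 × 654.444×10⁶/(0.85 × 21.2 × 365)) = 139.07 mm.
A_s = 0.85 f'_c a b / f_y = 0.85 × 21.2 × 139.07 × 365 / 400 = 2286.8 mm².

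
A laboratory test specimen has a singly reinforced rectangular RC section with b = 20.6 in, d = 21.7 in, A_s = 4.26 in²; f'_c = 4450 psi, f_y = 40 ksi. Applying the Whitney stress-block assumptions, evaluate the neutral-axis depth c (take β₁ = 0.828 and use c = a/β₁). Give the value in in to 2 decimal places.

T = A_s f_y = 4.26 × 40 = 170.4 kips.
a = T/(0.85 f'_c b) = 170.4/(0.85 × 4.45 × 20.6) = 2.1869 in.
With β₁ = 0.828, c = a/β₁ = 2.1869/0.828 = 2.64 in.

c ≈ 2.64 in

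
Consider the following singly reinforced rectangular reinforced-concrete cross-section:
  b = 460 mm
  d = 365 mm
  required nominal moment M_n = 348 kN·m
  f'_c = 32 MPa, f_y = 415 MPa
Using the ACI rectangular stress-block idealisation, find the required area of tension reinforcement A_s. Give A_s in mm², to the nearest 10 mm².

With M_n = 0.85 f'_c a b (d − a/2), solve the quadratic for a:
a = d − √(d² − 2M_n/(0.85 f'_c b)) = 365 − √(365² − 2 × 348×10⁶/(0.85 × 32 × 460)) = 86.44 mm.
A_s = 0.85 f'_c a b / f_y = 0.85 × 32 × 86.44 × 460 / 415 = 2606.1 mm².

A_s ≈ 2610 mm²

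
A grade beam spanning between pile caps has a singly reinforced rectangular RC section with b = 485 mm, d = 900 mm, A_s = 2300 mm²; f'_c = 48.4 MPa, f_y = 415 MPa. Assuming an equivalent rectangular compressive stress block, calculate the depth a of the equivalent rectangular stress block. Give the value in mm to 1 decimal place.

a ≈ 47.8 mm

T = A_s f_y = 2300 × 415 = 954500 N = 954.5 kN.
Setting C = 0.85 f'_c a b equal to T: a = 954500/(0.85 × 48.4 × 485) = 47.8 mm.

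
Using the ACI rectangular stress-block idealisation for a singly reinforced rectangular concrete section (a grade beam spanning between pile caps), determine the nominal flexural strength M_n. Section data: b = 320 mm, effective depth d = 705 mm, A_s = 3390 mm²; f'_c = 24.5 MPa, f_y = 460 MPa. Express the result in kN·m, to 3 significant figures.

M_n ≈ 917 kN·m

T = A_s f_y = 3390 × 460 = 1559400 N = 1559.4 kN.
From C = T: a = T/(0.85 f'_c b) = 1559400/(0.85 × 24.5 × 320) = 234.00 mm.
M_n = T(d − a/2) = 1559.4 kN × (705 − 117) mm = 916.93 kN·m.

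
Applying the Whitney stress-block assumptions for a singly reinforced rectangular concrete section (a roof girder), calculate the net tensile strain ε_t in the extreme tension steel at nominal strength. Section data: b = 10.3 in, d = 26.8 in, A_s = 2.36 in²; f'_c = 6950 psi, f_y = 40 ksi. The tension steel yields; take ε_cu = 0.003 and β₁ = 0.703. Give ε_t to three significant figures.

a = A_s f_y/(0.85 f'_c b) = 1.551 in.
β₁ = 0.703, so c = a/β₁ = 1.551/0.703 = 2.206 in.
From the linear strain diagram with ε_cu = 0.003: ε_t = 0.003 (d − c)/c = 0.003 × (26.8 − 2.206)/2.206 = 0.0334.
Since ε_t ≥ 0.005, the section is tension-controlled.

ε_t ≈ 0.0334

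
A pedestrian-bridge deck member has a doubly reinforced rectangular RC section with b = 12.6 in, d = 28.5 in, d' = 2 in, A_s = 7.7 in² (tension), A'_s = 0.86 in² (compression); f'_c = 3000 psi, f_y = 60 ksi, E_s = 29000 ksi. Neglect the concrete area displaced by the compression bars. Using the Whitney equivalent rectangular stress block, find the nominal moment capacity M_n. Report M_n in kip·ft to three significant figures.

Assume both steels yield.
a = (A_s − A'_s) f_y/(0.85 f'_c b) = (7.7 − 0.86) × 60/(0.85 × 3 × 12.6) = 12.773 in.
c = a/β₁ = 12.773/0.85 = 15.027 in; ε'_s = 0.003(c − d')/c = 0.0026 ≥ ε_y = 0.0021, so the compression steel yields.
M_n = (A_s − A'_s) f_y (d − a/2) + A'_s f_y (d − d') = 410.4 × (28.5 − 6.3865) + 51.6 × (28.5 − 2) = 9075.4 + 1367.4 = 10442.8 kip·in = 10442.8/12 = 870.23 kip·ft.

M_n ≈ 870 kip·ft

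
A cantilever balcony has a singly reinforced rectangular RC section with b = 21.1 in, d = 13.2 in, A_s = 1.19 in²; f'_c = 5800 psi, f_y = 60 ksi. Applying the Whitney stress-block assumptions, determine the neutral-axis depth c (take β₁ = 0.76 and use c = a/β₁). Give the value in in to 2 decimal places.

T = A_s f_y = 1.19 × 60 = 71.4 kips.
a = T/(0.85 f'_c b) = 71.4/(0.85 × 5.8 × 21.1) = 0.6864 in.
With β₁ = 0.76, c = a/β₁ = 0.6864/0.76 = 0.90 in.

c ≈ 0.90 in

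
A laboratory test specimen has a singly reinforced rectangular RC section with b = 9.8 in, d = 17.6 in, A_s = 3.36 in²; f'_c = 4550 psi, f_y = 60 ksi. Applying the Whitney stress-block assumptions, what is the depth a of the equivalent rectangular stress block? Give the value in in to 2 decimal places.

a ≈ 5.32 in

T = A_s f_y = 3.36 × 60 = 201.6 kips.
a = T/(0.85 f'_c b) = 201.6/(0.85 × 4.55 × 9.8) = 5.32 in.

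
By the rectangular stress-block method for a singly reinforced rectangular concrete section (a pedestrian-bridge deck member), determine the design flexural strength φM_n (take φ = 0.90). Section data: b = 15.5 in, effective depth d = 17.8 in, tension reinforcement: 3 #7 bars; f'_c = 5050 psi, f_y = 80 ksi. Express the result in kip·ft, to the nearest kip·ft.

φM_n ≈ 181 kip·ft

A_s = 3 × 0.6 = 1.8 in².
T = A_s f_y = 1.8 × 80 = 144 kips.
a = T/(0.85 f'_c b) = 144/(0.85 × 5.05 × 15.5) = 2.164 in.
M_n = T(d − a/2) = 144 × (17.8 − 1.082) = 2407.4 kip·in = 2407.4/12 = 200.62 kip·ft.
φM_n = 0.90 × 200.62 = 180.56 kip·ft.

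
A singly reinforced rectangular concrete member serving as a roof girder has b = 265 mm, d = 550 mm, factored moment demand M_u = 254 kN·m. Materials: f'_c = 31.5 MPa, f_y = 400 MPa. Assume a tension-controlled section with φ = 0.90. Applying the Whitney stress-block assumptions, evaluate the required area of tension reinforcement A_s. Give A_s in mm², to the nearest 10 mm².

M_n = M_u/φ = 254/0.90 = 282.222 kN·m.
With M_n = 0.85 f'_c a b (d − a/2), solve the quadratic for a:
a = d − √(d² − 2M_n/(0.85 f'_c b)) = 550 − √(550² − 2 × 282.222×10⁶/(0.85 × 31.5 × 265)) = 77.83 mm.
A_s = 0.85 f'_c a b / f_y = 0.85 × 31.5 × 77.83 × 265 / 400 = 1380.6 mm².

A_s ≈ 1380 mm²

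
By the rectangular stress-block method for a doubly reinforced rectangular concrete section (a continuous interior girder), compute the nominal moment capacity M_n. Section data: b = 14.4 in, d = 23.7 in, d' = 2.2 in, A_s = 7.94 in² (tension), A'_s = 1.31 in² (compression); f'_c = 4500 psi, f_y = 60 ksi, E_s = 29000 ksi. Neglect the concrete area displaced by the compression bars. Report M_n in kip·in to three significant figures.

Assume both steels yield.
a = (A_s − A'_s) f_y/(0.85 f'_c b) = (7.94 − 1.31) × 60/(0.85 × 4.5 × 14.4) = 7.222 in.
c = a/β₁ = 7.222/0.825 = 8.754 in; ε'_s = 0.003(c − d')/c = 0.0022 ≥ ε_y = 0.0021, so the compression steel yields.
M_n = (A_s − A'_s) f_y (d − a/2) + A'_s f_y (d − d') = 397.8 × (23.7 − 3.611) + 78.6 × (23.7 − 2.2) = 7991.4 + 1689.9 = 9681.3 kip·in.

M_n ≈ 9680 kip·in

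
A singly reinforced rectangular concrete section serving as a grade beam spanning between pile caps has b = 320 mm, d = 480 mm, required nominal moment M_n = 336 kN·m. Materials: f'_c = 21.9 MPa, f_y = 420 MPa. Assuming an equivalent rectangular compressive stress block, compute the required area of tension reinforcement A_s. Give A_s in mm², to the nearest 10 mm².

With M_n = 0.85 f'_c a b (d − a/2), solve the quadratic for a:
a = d − √(d² − 2M_n/(0.85 f'_c b)) = 480 − √(480² − 2 × 336×10⁶/(0.85 × 21.9 × 320)) = 137.09 mm.
A_s = 0.85 f'_c a b / f_y = 0.85 × 21.9 × 137.09 × 320 / 420 = 1944.3 mm².

A_s ≈ 1940 mm²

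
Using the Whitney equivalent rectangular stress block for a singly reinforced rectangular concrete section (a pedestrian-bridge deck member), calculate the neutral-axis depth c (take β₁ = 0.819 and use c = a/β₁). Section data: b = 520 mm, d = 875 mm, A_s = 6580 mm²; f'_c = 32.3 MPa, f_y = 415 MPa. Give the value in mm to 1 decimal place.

T = A_s f_y = 6580 × 415 = 2730700 N = 2730.7 kN.
Setting C = 0.85 f'_c a b equal to T: a = 2730700/(0.85 × 32.3 × 520) = 191.271 mm.
With β₁ = 0.819, c = a/β₁ = 191.271/0.819 = 233.5 mm.

c ≈ 233.5 mm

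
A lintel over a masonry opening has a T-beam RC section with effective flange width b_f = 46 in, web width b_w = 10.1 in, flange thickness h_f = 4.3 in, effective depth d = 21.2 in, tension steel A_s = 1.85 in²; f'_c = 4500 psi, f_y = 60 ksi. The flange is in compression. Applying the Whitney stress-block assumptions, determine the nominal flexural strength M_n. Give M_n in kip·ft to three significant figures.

Tension: T = A_s f_y = 1.85 × 60 = 111 kips.
Try a within the flange: a = T/(0.85 f'_c b_f) = 111/(0.85 × 4.5 × 46) = 0.631 in.
Since a = 0.631 ≤ h_f = 4.3 in, the stress block lies entirely in the flange; analyse as a rectangular beam of width b_f.
M_n = T(d − a/2) = 111 × (21.2 − 0.3155) = 2318.2 kip·in.
M_n = 2318.2/12 = 193.18 kip·ft.

M_n ≈ 193 kip·ft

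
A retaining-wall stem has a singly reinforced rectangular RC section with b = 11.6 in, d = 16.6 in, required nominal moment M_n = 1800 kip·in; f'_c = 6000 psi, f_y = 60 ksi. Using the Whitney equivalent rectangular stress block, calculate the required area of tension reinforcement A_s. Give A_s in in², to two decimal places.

A_s ≈ 1.92 in²

From M_n = 0.85 f'_c a b (d − a/2):
a = d − √(d² − 2M_n/(0.85 f'_c b)) = 16.6 − √(16.6² − 2 × 1800/(0.85 × 6 × 11.6)) = 1.947 in.
A_s = 0.85 f'_c a b / f_y = 0.85 × 6 × 1.947 × 11.6 / 60 = 1.920 in².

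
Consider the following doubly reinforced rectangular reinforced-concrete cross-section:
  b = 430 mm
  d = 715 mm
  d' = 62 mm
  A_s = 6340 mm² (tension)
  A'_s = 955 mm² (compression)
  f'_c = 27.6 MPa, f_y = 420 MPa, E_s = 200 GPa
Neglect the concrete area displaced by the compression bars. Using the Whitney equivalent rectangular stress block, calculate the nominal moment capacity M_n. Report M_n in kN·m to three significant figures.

Assume both tension and compression steel yield.
Net tension couple steel: A_s − A'_s = 5385 mm².
a = (A_s − A'_s) f_y / (0.85 f'_c b) = 2261700/(0.85 × 27.6 × 430) = 224.20 mm.
c = a/β₁ = 224.20/0.85 = 263.76 mm; ε'_s = 0.003(c − d')/c = 0.0023 ≥ f_y/E_s = 0.0021, so compression steel does yield.
M_n = (A_s − A'_s) f_y (d − a/2) + A'_s f_y (d − d') = [2261700 × (715 − 112.1) + 401100 × (715 − 62)] × 10⁻⁶ = 1363.58 + 261.92 = 1625.50 kN·m.

M_n ≈ 1630 kN·m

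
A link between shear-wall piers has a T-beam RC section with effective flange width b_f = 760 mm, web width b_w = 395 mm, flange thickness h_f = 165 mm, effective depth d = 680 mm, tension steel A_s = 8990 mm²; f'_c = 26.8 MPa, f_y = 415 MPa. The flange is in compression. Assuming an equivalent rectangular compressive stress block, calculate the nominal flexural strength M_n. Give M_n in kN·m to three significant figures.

M_n ≈ 2110 kN·m

Tension: T = A_s f_y = 8990 × 415 = 3730850 N.
Try a within the flange: a = T/(0.85 f'_c b_f) = 3730850/(0.85 × 26.8 × 760) = 215.50 mm.
a = 215.50 > h_f = 165 mm: the block extends into the web. Split into flange-overhang and web parts.
C_f = 0.85 f'_c (b_f − b_w) h_f = 0.85 × 26.8 × (760 − 395) × 165 = 1371926 N.
Remaining web compression depth: a_w = (T − C_f)/(0.85 f'_c b_w) = (3730850 − 1371926)/(0.85 × 26.8 × 395) = 262.16 mm.
M_n = C_f(d − h_f/2) + (T − C_f)(d − a_w/2) = 1371926 × (680 − 82.5) + 2358924 × (680 − 131.08) = 819.73 + 1294.86 = 2114.59 × 10⁶ N·mm.
M_n = 2114.59 kN·m.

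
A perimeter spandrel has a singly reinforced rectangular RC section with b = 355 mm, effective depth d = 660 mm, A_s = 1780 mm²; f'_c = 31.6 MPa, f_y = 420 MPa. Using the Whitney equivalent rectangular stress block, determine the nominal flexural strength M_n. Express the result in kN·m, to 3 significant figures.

T = A_s f_y = 1780 × 420 = 747600 N = 747.6 kN.
From C = T: a = T/(0.85 f'_c b) = 747600/(0.85 × 31.6 × 355) = 78.40 mm.
M_n = T(d − a/2) = 747.6 kN × (660 − 39.2) mm = 464.11 kN·m.

M_n ≈ 464 kN·m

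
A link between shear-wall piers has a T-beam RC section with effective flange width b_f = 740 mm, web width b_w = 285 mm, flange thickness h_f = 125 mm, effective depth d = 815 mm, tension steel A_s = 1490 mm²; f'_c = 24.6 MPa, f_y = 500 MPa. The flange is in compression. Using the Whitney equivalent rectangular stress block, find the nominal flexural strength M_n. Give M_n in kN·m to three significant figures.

Tension: T = A_s f_y = 1490 × 500 = 745000 N.
Try a within the flange: a = T/(0.85 f'_c b_f) = 745000/(0.85 × 24.6 × 740) = 48.15 mm.
Since a = 48.15 ≤ h_f = 125 mm, the stress block lies entirely in the flange; analyse as a rectangular beam of width b_f.
M_n = T(d − a/2) = 745000 × (815 − 24.075) = 589.24 × 10⁶ N·mm.
M_n = 589.24 kN·m.

M_n ≈ 589 kN·m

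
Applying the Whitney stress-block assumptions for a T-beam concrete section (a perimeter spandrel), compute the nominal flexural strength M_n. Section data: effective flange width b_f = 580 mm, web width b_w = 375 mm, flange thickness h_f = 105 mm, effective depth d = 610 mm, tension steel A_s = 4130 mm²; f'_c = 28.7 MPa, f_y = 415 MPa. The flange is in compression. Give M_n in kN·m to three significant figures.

Tension: T = A_s f_y = 4130 × 415 = 1713950 N.
Try a within the flange: a = T/(0.85 f'_c b_f) = 1713950/(0.85 × 28.7 × 580) = 121.13 mm.
a = 121.13 > h_f = 105 mm: the block extends into the web. Split into flange-overhang and web parts.
C_f = 0.85 f'_c (b_f − b_w) h_f = 0.85 × 28.7 × (580 − 375) × 105 = 525102 N.
Remaining web compression depth: a_w = (T − C_f)/(0.85 f'_c b_w) = (1713950 − 525102)/(0.85 × 28.7 × 375) = 129.96 mm.
M_n = C_f(d − h_f/2) + (T − C_f)(d − a_w/2) = 525102 × (610 − 52.5) + 1188848 × (610 − 64.98) = 292.74 + 647.95 = 940.69 × 10⁶ N·mm.
M_n = 940.69 kN·m.

M_n ≈ 941 kN·m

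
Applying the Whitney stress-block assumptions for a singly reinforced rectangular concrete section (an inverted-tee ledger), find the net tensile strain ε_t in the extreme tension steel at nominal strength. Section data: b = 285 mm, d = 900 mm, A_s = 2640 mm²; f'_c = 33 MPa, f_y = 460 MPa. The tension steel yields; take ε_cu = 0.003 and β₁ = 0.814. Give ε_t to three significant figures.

a = A_s f_y/(0.85 f'_c b) = 151.91 mm.
β₁ = 0.814, so c = a/β₁ = 151.91/0.814 = 186.62 mm.
From the linear strain diagram with ε_cu = 0.003: ε_t = 0.003 (d − c)/c = 0.003 × (900 − 186.62)/186.62 = 0.0115.
Since ε_t ≥ 0.005, the section is tension-controlled.

ε_t ≈ 0.0115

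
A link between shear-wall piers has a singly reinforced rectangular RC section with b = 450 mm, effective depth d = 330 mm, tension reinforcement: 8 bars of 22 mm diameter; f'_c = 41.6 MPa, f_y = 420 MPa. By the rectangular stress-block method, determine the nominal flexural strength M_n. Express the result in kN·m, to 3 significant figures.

A_s = 8 × 380 = 3040 mm².
T = A_s f_y = 3040 × 420 = 1276800 N = 1276.8 kN.
From C = T: a = T/(0.85 f'_c b) = 1276800/(0.85 × 41.6 × 450) = 80.24 mm.
M_n = T(d − a/2) = 1276.8 kN × (330 − 40.12) mm = 370.12 kN·m.

M_n ≈ 370 kN·m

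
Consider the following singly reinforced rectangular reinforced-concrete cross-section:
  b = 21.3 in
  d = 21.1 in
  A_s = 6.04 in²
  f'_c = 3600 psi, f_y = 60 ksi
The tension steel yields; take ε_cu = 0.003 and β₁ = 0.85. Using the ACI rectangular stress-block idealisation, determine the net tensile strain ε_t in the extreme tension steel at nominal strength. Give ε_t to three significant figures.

ε_t ≈ 0.00668

a = A_s f_y/(0.85 f'_c b) = 5.560 in.
β₁ = 0.85, so c = a/β₁ = 5.560/0.85 = 6.541 in.
From the linear strain diagram with ε_cu = 0.003: ε_t = 0.003 (d − c)/c = 0.003 × (21.1 − 6.541)/6.541 = 0.00668.
Since ε_t ≥ 0.005, the section is tension-controlled.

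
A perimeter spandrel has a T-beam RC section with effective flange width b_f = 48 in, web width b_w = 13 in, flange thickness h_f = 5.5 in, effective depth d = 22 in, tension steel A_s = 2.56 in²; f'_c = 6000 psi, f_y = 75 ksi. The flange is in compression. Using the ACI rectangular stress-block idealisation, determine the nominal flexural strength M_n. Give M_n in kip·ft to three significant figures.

Tension: T = A_s f_y = 2.56 × 75 = 192 kips.
Try a within the flange: a = T/(0.85 f'_c b_f) = 192/(0.85 × 6 × 48) = 0.784 in.
Since a = 0.784 ≤ h_f = 5.5 in, the stress block lies entirely in the flange; analyse as a rectangular beam of width b_f.
M_n = T(d − a/2) = 192 × (22 − 0.392) = 4148.7 kip·in.
M_n = 4148.7/12 = 345.73 kip·ft.

M_n ≈ 346 kip·ft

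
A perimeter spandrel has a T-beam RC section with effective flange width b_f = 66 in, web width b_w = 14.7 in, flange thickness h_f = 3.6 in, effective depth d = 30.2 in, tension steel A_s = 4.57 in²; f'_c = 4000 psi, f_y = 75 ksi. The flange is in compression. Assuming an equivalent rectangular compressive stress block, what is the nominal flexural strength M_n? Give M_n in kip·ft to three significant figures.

Tension: T = A_s f_y = 4.57 × 75 = 342.75 kips.
Try a within the flange: a = T/(0.85 f'_c b_f) = 342.75/(0.85 × 4 × 66) = 1.527 in.
Since a = 1.527 ≤ h_f = 3.6 in, the stress block lies entirely in the flange; analyse as a rectangular beam of width b_f.
M_n = T(d − a/2) = 342.75 × (30.2 − 0.7635) = 10089.4 kip·in.
M_n = 10089.4/12 = 840.78 kip·ft.

M_n ≈ 841 kip·ft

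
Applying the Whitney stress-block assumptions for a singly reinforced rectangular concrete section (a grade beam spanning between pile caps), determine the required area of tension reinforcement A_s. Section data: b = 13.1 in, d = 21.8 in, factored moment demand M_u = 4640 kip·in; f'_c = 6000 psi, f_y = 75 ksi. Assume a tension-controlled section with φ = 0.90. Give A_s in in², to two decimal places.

M_n = M_u/φ = 4640/0.90 = 5155.56 kip·in.
From M_n = 0.85 f'_c a b (d − a/2):
a = d − √(d² − 2M_n/(0.85 f'_c b)) = 21.8 − √(21.8² − 2 × 5155.56/(0.85 × 6 × 13.1)) = 3.886 in.
A_s = 0.85 f'_c a b / f_y = 0.85 × 6 × 3.886 × 13.1 / 75 = 3.462 in².

A_s ≈ 3.46 in²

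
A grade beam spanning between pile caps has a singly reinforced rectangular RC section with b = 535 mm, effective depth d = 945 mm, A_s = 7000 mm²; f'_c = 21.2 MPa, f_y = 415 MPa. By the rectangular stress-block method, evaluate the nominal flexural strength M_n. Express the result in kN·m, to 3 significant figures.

T = A_s f_y = 7000 × 415 = 2905000 N = 2905 kN.
From C = T: a = T/(0.85 f'_c b) = 2905000/(0.85 × 21.2 × 535) = 301.33 mm.
M_n = T(d − a/2) = 2905 kN × (945 − 150.665) mm = 2307.54 kN·m.

M_n ≈ 2310 kN·m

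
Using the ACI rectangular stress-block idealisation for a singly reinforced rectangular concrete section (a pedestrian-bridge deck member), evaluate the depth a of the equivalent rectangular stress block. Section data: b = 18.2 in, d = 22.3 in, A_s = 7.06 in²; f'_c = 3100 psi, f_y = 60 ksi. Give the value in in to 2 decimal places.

a ≈ 8.83 in

T = A_s f_y = 7.06 × 60 = 423.6 kips.
a = T/(0.85 f'_c b) = 423.6/(0.85 × 3.1 × 18.2) = 8.83 in.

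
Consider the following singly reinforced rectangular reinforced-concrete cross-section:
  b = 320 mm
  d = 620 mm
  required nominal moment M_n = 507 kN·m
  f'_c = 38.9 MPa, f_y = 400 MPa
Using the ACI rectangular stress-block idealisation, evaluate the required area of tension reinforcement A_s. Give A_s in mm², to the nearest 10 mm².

A_s ≈ 2190 mm²

With M_n = 0.85 f'_c a b (d − a/2), solve the quadratic for a:
a = d − √(d² − 2M_n/(0.85 f'_c b)) = 620 − √(620² − 2 × 507×10⁶/(0.85 × 38.9 × 320)) = 82.82 mm.
A_s = 0.85 f'_c a b / f_y = 0.85 × 38.9 × 82.82 × 320 / 400 = 2190.8 mm².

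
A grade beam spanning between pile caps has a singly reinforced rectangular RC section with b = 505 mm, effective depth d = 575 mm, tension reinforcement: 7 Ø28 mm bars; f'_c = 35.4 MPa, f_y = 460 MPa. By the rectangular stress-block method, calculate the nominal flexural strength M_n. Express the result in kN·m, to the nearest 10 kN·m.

A_s = 7 × 616 = 4312 mm².
T = A_s f_y = 4312 × 460 = 1983520 N = 1983.52 kN.
From C = T: a = T/(0.85 f'_c b) = 1983520/(0.85 × 35.4 × 505) = 130.53 mm.
M_n = T(d − a/2) = 1983.52 kN × (575 − 65.265) mm = 1011.07 kN·m.

M_n ≈ 1010 kN·m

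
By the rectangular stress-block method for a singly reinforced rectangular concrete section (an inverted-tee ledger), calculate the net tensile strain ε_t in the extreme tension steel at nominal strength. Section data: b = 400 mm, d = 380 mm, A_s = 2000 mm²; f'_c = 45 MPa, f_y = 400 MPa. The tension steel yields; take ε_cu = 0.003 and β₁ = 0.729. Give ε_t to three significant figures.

a = A_s f_y/(0.85 f'_c b) = 52.29 mm.
β₁ = 0.729, so c = a/β₁ = 52.29/0.729 = 71.73 mm.
From the linear strain diagram with ε_cu = 0.003: ε_t = 0.003 (d − c)/c = 0.003 × (380 − 71.73)/71.73 = 0.0129.
Since ε_t ≥ 0.005, the section is tension-controlled.

ε_t ≈ 0.0129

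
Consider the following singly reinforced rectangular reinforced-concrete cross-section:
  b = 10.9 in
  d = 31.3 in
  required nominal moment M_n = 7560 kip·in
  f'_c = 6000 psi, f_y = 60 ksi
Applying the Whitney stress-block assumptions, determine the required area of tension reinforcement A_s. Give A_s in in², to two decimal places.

A_s ≈ 4.35 in²

From M_n = 0.85 f'_c a b (d − a/2):
a = d − √(d² − 2M_n/(0.85 f'_c b)) = 31.3 − √(31.3² − 2 × 7560/(0.85 × 6 × 10.9)) = 4.697 in.
A_s = 0.85 f'_c a b / f_y = 0.85 × 6 × 4.697 × 10.9 / 60 = 4.352 in².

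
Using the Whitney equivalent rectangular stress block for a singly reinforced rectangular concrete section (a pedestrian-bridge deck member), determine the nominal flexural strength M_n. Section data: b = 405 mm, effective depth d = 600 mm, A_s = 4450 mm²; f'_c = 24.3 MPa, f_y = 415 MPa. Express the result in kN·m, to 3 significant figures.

M_n ≈ 904 kN·m

T = A_s f_y = 4450 × 415 = 1846750 N = 1846.75 kN.
From C = T: a = T/(0.85 f'_c b) = 1846750/(0.85 × 24.3 × 405) = 220.76 mm.
M_n = T(d − a/2) = 1846.75 kN × (600 − 110.38) mm = 904.21 kN·m.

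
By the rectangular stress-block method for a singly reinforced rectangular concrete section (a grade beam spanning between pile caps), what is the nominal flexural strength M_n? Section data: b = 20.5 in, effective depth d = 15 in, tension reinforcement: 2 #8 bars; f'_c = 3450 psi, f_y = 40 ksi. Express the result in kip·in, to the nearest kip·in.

M_n ≈ 915 kip·in

A_s = 2 × 0.79 = 1.58 in².
T = A_s f_y = 1.58 × 40 = 63.2 kips.
a = T/(0.85 f'_c b) = 63.2/(0.85 × 3.45 × 20.5) = 1.051 in.
M_n = T(d − a/2) = 63.2 × (15 − 0.5255) = 914.8 kip·in.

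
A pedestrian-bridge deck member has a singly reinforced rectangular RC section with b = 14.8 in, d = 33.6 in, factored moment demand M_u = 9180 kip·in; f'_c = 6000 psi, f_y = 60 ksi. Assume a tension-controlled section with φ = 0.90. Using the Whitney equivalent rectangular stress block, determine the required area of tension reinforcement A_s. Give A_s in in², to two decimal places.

M_n = M_u/φ = 9180/0.90 = 10200 kip·in.
From M_n = 0.85 f'_c a b (d − a/2):
a = d − √(d² − 2M_n/(0.85 f'_c b)) = 33.6 − √(33.6² − 2 × 10200/(0.85 × 6 × 14.8)) = 4.297 in.
A_s = 0.85 f'_c a b / f_y = 0.85 × 6 × 4.297 × 14.8 / 60 = 5.406 in².

A_s ≈ 5.41 in²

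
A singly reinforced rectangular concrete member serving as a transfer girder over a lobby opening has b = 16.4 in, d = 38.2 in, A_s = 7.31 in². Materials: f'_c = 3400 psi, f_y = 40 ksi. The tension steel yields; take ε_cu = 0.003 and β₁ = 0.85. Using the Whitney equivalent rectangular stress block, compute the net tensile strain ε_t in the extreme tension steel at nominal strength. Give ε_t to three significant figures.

a = A_s f_y/(0.85 f'_c b) = 6.169 in.
β₁ = 0.85, so c = a/β₁ = 6.169/0.85 = 7.258 in.
From the linear strain diagram with ε_cu = 0.003: ε_t = 0.003 (d − c)/c = 0.003 × (38.2 − 7.258)/7.258 = 0.0128.
Since ε_t ≥ 0.005, the section is tension-controlled.

ε_t ≈ 0.0128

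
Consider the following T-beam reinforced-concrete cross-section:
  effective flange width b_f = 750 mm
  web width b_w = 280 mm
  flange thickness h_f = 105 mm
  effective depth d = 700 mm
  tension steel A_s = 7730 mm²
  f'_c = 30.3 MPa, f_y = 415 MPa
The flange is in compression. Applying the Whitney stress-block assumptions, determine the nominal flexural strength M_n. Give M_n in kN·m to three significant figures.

M_n ≈ 1920 kN·m

Tension: T = A_s f_y = 7730 × 415 = 3207950 N.
Try a within the flange: a = T/(0.85 f'_c b_f) = 3207950/(0.85 × 30.3 × 750) = 166.08 mm.
a = 166.08 > h_f = 105 mm: the block extends into the web. Split into flange-overhang and web parts.
C_f = 0.85 f'_c (b_f − b_w) h_f = 0.85 × 30.3 × (750 − 280) × 105 = 1271009 N.
Remaining web compression depth: a_w = (T − C_f)/(0.85 f'_c b_w) = (3207950 − 1271009)/(0.85 × 30.3 × 280) = 268.59 mm.
M_n = C_f(d − h_f/2) + (T − C_f)(d − a_w/2) = 1271009 × (700 − 52.5) + 1936941 × (700 − 134.295) = 822.98 + 1095.74 = 1918.72 × 10⁶ N·mm.
M_n = 1918.72 kN·m.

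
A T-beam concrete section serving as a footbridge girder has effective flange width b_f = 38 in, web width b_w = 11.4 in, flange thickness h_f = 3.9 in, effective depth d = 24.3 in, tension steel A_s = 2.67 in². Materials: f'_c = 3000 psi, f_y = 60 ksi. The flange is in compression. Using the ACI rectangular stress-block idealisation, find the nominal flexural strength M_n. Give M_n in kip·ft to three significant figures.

Tension: T = A_s f_y = 2.67 × 60 = 160.2 kips.
Try a within the flange: a = T/(0.85 f'_c b_f) = 160.2/(0.85 × 3 × 38) = 1.653 in.
Since a = 1.653 ≤ h_f = 3.9 in, the stress block lies entirely in the flange; analyse as a rectangular beam of width b_f.
M_n = T(d − a/2) = 160.2 × (24.3 − 0.8265) = 3760.5 kip·in.
M_n = 3760.5/12 = 313.38 kip·ft.

M_n ≈ 313 kip·ft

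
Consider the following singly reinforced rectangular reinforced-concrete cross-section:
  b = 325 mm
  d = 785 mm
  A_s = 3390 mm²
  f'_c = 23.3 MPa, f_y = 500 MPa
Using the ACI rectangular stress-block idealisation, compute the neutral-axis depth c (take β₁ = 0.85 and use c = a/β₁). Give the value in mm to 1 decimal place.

c ≈ 309.8 mm

T = A_s f_y = 3390 × 500 = 1695000 N = 1695 kN.
Setting C = 0.85 f'_c a b equal to T: a = 1695000/(0.85 × 23.3 × 325) = 263.337 mm.
With β₁ = 0.85, c = a/β₁ = 263.337/0.85 = 309.8 mm.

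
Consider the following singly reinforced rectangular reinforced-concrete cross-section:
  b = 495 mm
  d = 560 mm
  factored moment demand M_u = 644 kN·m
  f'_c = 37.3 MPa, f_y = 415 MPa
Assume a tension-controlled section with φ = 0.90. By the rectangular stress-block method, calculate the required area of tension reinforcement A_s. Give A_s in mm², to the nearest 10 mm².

A_s ≈ 3340 mm²

M_n = M_u/φ = 644/0.90 = 715.556 kN·m.
With M_n = 0.85 f'_c a b (d − a/2), solve the quadratic for a:
a = d − √(d² − 2M_n/(0.85 f'_c b)) = 560 − √(560² − 2 × 715.556×10⁶/(0.85 × 37.3 × 495)) = 88.39 mm.
A_s = 0.85 f'_c a b / f_y = 0.85 × 37.3 × 88.39 × 495 / 415 = 3342.6 mm².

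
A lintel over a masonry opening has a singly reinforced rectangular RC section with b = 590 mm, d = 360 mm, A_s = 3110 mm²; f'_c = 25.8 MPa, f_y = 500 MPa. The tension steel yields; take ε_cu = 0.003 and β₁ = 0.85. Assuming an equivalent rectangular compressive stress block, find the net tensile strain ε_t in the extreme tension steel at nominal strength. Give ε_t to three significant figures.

ε_t ≈ 0.00464

a = A_s f_y/(0.85 f'_c b) = 120.18 mm.
β₁ = 0.85, so c = a/β₁ = 120.18/0.85 = 141.39 mm.
From the linear strain diagram with ε_cu = 0.003: ε_t = 0.003 (d − c)/c = 0.003 × (360 − 141.39)/141.39 = 0.00464.
ε_t is between 0.004 and 0.005 — transition zone.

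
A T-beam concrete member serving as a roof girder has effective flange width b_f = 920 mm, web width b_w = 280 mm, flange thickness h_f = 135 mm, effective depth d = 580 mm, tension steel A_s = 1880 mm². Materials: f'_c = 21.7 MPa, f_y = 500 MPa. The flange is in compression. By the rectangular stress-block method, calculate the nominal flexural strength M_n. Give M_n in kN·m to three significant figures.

M_n ≈ 519 kN·m

Tension: T = A_s f_y = 1880 × 500 = 940000 N.
Try a within the flange: a = T/(0.85 f'_c b_f) = 940000/(0.85 × 21.7 × 920) = 55.39 mm.
Since a = 55.39 ≤ h_f = 135 mm, the stress block lies entirely in the flange; analyse as a rectangular beam of width b_f.
M_n = T(d − a/2) = 940000 × (580 − 27.695) = 519.17 × 10⁶ N·mm.
M_n = 519.17 kN·m.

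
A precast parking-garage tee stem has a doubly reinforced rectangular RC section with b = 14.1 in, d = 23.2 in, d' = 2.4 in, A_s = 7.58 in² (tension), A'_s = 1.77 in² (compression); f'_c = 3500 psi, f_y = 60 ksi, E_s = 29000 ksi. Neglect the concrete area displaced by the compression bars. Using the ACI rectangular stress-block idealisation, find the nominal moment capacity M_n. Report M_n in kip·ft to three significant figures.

M_n ≈ 737 kip·ft

Assume both steels yield.
a = (A_s − A'_s) f_y/(0.85 f'_c b) = (7.58 − 1.77) × 60/(0.85 × 3.5 × 14.1) = 8.310 in.
c = a/β₁ = 8.310/0.85 = 9.776 in; ε'_s = 0.003(c − d')/c = 0.0023 ≥ ε_y = 0.0021, so the compression steel yields.
M_n = (A_s − A'_s) f_y (d − a/2) + A'_s f_y (d − d') = 348.6 × (23.2 − 4.155) + 106.2 × (23.2 − 2.4) = 6639.1 + 2209.0 = 8848.1 kip·in = 8848.1/12 = 737.34 kip·ft.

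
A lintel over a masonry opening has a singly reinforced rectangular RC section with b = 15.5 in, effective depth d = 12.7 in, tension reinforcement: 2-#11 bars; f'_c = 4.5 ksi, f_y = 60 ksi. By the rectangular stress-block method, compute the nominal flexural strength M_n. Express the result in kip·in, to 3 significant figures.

A_s = 2 × 1.56 = 3.12 in².
T = A_s f_y = 3.12 × 60 = 187.2 kips.
a = T/(0.85 f'_c b) = 187.2/(0.85 × 4.5 × 15.5) = 3.157 in.
M_n = T(d − a/2) = 187.2 × (12.7 − 1.5785) = 2081.9 kip·in.

M_n ≈ 2080 kip·in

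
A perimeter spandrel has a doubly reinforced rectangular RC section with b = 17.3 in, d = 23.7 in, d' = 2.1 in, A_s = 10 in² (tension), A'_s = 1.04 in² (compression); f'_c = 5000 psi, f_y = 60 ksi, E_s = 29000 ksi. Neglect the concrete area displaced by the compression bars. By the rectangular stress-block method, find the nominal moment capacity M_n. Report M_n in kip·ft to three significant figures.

Assume both steels yield.
a = (A_s − A'_s) f_y/(0.85 f'_c b) = (10 − 1.04) × 60/(0.85 × 5 × 17.3) = 7.312 in.
c = a/β₁ = 7.312/0.8 = 9.140 in; ε'_s = 0.003(c − d')/c = 0.0023 ≥ ε_y = 0.0021, so the compression steel yields.
M_n = (A_s − A'_s) f_y (d − a/2) + A'_s f_y (d − d') = 537.6 × (23.7 − 3.656) + 62.4 × (23.7 − 2.1) = 10775.7 + 1347.8 = 12123.5 kip·in = 12123.5/12 = 1010.29 kip·ft.

M_n ≈ 1010 kip·ft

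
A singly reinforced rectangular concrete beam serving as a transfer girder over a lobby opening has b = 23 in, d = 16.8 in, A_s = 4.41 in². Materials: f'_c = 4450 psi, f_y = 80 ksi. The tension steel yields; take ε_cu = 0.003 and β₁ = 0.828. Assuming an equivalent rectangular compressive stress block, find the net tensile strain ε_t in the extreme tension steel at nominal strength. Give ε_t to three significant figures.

a = A_s f_y/(0.85 f'_c b) = 4.055 in.
β₁ = 0.828, so c = a/β₁ = 4.055/0.828 = 4.897 in.
From the linear strain diagram with ε_cu = 0.003: ε_t = 0.003 (d − c)/c = 0.003 × (16.8 − 4.897)/4.897 = 0.00729.
Since ε_t ≥ 0.005, the section is tension-controlled.

ε_t ≈ 0.00729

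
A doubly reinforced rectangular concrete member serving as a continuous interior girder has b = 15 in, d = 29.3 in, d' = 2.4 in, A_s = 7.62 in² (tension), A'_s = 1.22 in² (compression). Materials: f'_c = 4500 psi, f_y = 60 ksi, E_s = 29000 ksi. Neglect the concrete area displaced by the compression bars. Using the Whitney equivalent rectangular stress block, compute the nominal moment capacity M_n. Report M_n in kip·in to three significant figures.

M_n ≈ 11900 kip·in

Assume both steels yield.
a = (A_s − A'_s) f_y/(0.85 f'_c b) = (7.62 − 1.22) × 60/(0.85 × 4.5 × 15) = 6.693 in.
c = a/β₁ = 6.693/0.825 = 8.113 in; ε'_s = 0.003(c − d')/c = 0.0021 ≥ ε_y = 0.0021, so the compression steel yields.
M_n = (A_s − A'_s) f_y (d − a/2) + A'_s f_y (d − d') = 384 × (29.3 − 3.3465) + 73.2 × (29.3 − 2.4) = 9966.1 + 1969.1 = 11935.2 kip·in.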